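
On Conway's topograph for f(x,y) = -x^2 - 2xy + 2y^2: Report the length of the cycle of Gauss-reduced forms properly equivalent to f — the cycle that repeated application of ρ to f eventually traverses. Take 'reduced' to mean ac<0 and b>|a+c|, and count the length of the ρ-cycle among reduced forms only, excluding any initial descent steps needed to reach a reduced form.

D = 12, ⌊√D⌋ = 3
descent: ρ → (2,2,-1)  [lands on river]
river: ρ → (-1,2,2)
ρ-cycle length = 2 (tail of 1 descent step not counted)

2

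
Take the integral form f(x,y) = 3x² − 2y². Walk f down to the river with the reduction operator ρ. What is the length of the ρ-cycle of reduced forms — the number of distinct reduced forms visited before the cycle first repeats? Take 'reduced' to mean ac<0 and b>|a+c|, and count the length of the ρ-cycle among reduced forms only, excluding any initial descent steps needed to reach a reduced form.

D = 24, ⌊√D⌋ = 4
descent: ρ → (-2,4,1)  [lands on river]
river: ρ → (1,4,-2)
ρ-cycle length = 2 (tail of 1 descent step not counted)

2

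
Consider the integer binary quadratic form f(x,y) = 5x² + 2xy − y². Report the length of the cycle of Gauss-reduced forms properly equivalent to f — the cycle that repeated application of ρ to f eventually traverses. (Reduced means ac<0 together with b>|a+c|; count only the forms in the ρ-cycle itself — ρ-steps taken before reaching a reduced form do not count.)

D = 24, ⌊√D⌋ = 4
descent: ρ → (-1,4,2)  [lands on river]
river: ρ → (2,4,-1)
ρ-cycle length = 2 (tail of 1 descent step not counted)

2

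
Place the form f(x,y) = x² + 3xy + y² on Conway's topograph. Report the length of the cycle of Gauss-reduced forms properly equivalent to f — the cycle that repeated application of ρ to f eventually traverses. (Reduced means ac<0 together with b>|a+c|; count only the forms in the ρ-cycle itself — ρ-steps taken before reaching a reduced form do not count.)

D = 5, ⌊√D⌋ = 2
descent: ρ → (1,1,-1)  [lands on river]
river: ρ → (-1,1,1)
ρ-cycle length = 2 (tail of 1 descent step not counted)

2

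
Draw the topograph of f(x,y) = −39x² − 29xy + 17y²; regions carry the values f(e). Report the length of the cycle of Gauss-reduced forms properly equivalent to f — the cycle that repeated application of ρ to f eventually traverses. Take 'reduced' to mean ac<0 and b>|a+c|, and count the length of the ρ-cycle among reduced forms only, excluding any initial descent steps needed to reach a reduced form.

D = 3493, ⌊√D⌋ = 59
descent: ρ → (17,29,-39)  [lands on river]
river: ρ → (-39,49,7)
river: ρ → (7,49,-39)
river: ρ → (-39,29,17)
river: ρ → (17,39,-29)
river: ρ → (-29,19,27)
river: ρ → (27,35,-21)
river: ρ → (-21,49,13)
river: ρ → (13,55,-9)
river: ρ → (-9,53,19)
river: ρ → (19,23,-39)
river: ρ → (-39,55,3)
river: ρ → (3,59,-1)
river: ρ → (-1,59,3)
river: ρ → (3,55,-39)
river: ρ → (-39,23,19)
river: ρ → (19,53,-9)
river: ρ → (-9,55,13)
river: ρ → (13,49,-21)
river: ρ → (-21,35,27)
river: ρ → (27,19,-29)
river: ρ → (-29,39,17)
ρ-cycle length = 22 (tail of 1 descent step not counted)

22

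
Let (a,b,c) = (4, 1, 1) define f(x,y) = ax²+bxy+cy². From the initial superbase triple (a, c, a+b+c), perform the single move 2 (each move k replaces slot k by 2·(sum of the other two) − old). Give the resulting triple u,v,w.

start (4,1,6) = (f(1,0),f(0,1),f(1,1))
replace slot 2: 2·(4+6) − 1 = 19 → (4,19,6)

4,19,6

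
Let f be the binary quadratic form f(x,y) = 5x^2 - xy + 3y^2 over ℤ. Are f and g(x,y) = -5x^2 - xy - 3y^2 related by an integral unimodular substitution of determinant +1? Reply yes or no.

D₁ = -59, D₂ = -59
f: flip: (5,-1,3)→(3,1,5)
f: reduced (well bottom): (3,1,5) with a≤c, −a<b≤a
g is negative-definite; reduce −g:
−g: flip: (5,1,3)→(3,-1,5)
−g: reduced (well bottom): (3,-1,5) with a≤c, −a<b≤a
flip sign back: reduced form of g is (-3,1,-5)
reduced forms (3, 1, 5) vs (-3, 1, -5) ⇒ inequivalent

no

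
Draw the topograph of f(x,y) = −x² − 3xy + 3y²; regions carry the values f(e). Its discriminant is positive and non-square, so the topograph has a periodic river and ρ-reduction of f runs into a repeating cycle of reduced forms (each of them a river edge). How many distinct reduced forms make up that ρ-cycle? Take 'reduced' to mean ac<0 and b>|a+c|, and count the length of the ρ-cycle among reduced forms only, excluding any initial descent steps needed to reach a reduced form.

D = 21, ⌊√D⌋ = 4
descent: ρ → (3,3,-1)  [lands on river]
river: ρ → (-1,3,3)
ρ-cycle length = 2 (tail of 1 descent step not counted)

2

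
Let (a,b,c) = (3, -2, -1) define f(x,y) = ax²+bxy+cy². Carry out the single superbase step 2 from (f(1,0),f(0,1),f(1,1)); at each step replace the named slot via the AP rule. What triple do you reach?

start (3,-1,0) = (f(1,0),f(0,1),f(1,1))
replace slot 2: 2·(3+0) − (-1) = 7 → (3,7,0)

3,7,0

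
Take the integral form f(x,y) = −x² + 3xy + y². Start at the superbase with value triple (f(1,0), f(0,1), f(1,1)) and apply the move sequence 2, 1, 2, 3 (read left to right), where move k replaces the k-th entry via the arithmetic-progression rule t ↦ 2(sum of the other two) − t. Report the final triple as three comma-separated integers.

start (-1,1,3) = (f(1,0),f(0,1),f(1,1))
replace slot 2: 2·((-1)+3) − 1 = 3 → (-1,3,3)
replace slot 1: 2·(3+3) − (-1) = 13 → (13,3,3)
replace slot 2: 2·(13+3) − 3 = 29 → (13,29,3)
replace slot 3: 2·(13+29) − 3 = 81 → (13,29,81)

13,29,81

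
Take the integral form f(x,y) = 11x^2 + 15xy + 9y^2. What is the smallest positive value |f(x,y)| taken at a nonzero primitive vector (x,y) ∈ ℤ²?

translate: b→-7 (≡15 mod 22), so (11,15,9)→(11,-7,5)
flip: (11,-7,5)→(5,7,11)
translate: b→-3 (≡7 mod 10), so (5,7,11)→(5,-3,9)
reduced (well bottom): (5,-3,9) with a≤c, −a<b≤a
well minimum = a = 5

5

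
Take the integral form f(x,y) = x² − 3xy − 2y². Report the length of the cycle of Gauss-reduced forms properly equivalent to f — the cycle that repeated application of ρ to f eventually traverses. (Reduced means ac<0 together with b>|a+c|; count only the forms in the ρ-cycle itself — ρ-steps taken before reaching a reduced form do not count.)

D = 17, ⌊√D⌋ = 4
descent: ρ → (-2,3,1)  [lands on river]
river: ρ → (1,3,-2)
river: ρ → (-2,1,2)
river: ρ → (2,3,-1)
river: ρ → (-1,3,2)
river: ρ → (2,1,-2)
ρ-cycle length = 6 (tail of 1 descent step not counted)

6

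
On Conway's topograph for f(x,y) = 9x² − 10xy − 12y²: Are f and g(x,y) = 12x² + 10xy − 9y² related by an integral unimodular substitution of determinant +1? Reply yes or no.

D₁ = 532, D₂ = 532
river cycle of f (length 16): (-12, 10, 9), (9, 8, -13), (-13, 18, 4), (4, 22, -3), (-3, 20, 11), (11, 2, -12), (-12, 22, 1), (1, 22, -12), (-12, 2, 11), (11, 20, -3), … (6 more)
river cycle of g (length 16): (-9, 8, 13), (13, 18, -4), (-4, 22, 3), (3, 20, -11), (-11, 2, 12), (12, 22, -1), (-1, 22, 12), (12, 2, -11), (-11, 20, 3), (3, 22, -4), … (6 more)
cycles differ ⇒ inequivalent

no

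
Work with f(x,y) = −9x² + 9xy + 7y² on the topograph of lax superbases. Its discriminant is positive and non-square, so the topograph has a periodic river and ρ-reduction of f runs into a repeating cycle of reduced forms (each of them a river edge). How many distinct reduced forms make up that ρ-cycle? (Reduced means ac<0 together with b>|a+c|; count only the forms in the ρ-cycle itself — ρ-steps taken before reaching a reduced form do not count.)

D = 333, ⌊√D⌋ = 18
river: ρ → (7,5,-11)
river: ρ → (-11,17,1)
river: ρ → (1,17,-11)
river: ρ → (-11,5,7)
river: ρ → (7,9,-9)
river: ρ → (-9,9,7)
ρ-cycle length = 6 (tail of 0 descent steps not counted)

6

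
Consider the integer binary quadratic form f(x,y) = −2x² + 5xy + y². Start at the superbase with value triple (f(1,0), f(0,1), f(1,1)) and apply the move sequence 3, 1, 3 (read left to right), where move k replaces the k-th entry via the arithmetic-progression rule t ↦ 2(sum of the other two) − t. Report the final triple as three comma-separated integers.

start (-2,1,4) = (f(1,0),f(0,1),f(1,1))
replace slot 3: 2·((-2)+1) − 4 = -6 → (-2,1,-6)
replace slot 1: 2·(1+(-6)) − (-2) = -8 → (-8,1,-6)
replace slot 3: 2·((-8)+1) − (-6) = -8 → (-8,1,-8)

-8,1,-8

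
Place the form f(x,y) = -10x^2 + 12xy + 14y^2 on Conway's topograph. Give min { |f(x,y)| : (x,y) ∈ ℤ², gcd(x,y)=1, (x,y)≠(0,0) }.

river: ρ → (14,16,-8)
river: ρ → (-8,16,14)
river: ρ → (14,12,-10)
river: ρ → (-10,8,16)
river: ρ → (16,24,-2)
river: ρ → (-2,24,16)
river: ρ → (16,8,-10)
river: ρ → (-10,12,14)
closes: descent 0, river 8
min |a| on river = 2

2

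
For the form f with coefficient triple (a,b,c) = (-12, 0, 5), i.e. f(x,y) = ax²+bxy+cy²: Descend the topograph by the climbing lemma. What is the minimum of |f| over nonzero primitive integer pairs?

descent: ρ → (5,10,-7)  [lands on river]
river: ρ → (-7,4,8)
river: ρ → (8,12,-3)
river: ρ → (-3,12,8)
river: ρ → (8,4,-7)
river: ρ → (-7,10,5)
closes: descent 1, river 6
min |a| on river = 3

3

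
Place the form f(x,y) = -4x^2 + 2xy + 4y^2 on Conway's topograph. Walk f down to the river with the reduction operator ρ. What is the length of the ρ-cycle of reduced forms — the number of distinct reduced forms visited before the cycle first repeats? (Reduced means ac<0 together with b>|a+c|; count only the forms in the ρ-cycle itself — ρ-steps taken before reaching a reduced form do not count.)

D = 68, ⌊√D⌋ = 8
river: ρ → (4,6,-2)
river: ρ → (-2,6,4)
river: ρ → (4,2,-4)
river: ρ → (-4,6,2)
river: ρ → (2,6,-4)
river: ρ → (-4,2,4)
ρ-cycle length = 6 (tail of 0 descent steps not counted)

6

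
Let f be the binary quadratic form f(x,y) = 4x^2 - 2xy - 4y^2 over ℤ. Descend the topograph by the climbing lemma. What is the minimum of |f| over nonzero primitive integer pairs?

descent: ρ → (-4,2,4)  [lands on river]
river: ρ → (4,6,-2)
river: ρ → (-2,6,4)
river: ρ → (4,2,-4)
river: ρ → (-4,6,2)
river: ρ → (2,6,-4)
closes: descent 1, river 6
min |a| on river = 2

2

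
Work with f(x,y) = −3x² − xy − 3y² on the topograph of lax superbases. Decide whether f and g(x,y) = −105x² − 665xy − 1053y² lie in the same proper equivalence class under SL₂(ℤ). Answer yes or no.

D₁ = -35, D₂ = -35
f is negative-definite; reduce −f:
−f: reduced (well bottom): (3,1,3) with a≤c, −a<b≤a
flip sign back: reduced form of f is (-3,-1,-3)
g is negative-definite; reduce −g:
−g: translate: b→35 (≡665 mod 210), so (105,665,1053)→(105,35,3)
−g: flip: (105,35,3)→(3,-35,105)
−g: translate: b→1 (≡-35 mod 6), so (3,-35,105)→(3,1,3)
−g: reduced (well bottom): (3,1,3) with a≤c, −a<b≤a
flip sign back: reduced form of g is (-3,-1,-3)
reduced forms (-3, -1, -3) vs (-3, -1, -3) ⇒ equivalent

yes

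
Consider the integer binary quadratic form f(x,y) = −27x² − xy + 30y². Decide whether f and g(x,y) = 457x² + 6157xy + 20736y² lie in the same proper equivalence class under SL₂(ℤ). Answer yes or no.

D₁ = 3241, D₂ = 3241
river cycle of f (length 90): (-27, 53, 4), (4, 51, -40), (-40, 29, 15), (15, 31, -38), (-38, 45, 8), (8, 51, -20), (-20, 29, 30), (30, 31, -19), (-19, 45, 16), (16, 51, -10), … (80 more)
river cycle of g (length 90): (-27, 53, 4), (4, 51, -40), (-40, 29, 15), (15, 31, -38), (-38, 45, 8), (8, 51, -20), (-20, 29, 30), (30, 31, -19), (-19, 45, 16), (16, 51, -10), … (80 more)
cycles coincide ⇒ equivalent

yes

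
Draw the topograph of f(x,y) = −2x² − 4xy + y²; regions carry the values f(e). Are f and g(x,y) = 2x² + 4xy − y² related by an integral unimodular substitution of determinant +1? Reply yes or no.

D₁ = 24, D₂ = 24
river cycle of f (length 2): (1, 4, -2), (-2, 4, 1)
river cycle of g (length 2): (-1, 4, 2), (2, 4, -1)
cycles differ ⇒ inequivalent

no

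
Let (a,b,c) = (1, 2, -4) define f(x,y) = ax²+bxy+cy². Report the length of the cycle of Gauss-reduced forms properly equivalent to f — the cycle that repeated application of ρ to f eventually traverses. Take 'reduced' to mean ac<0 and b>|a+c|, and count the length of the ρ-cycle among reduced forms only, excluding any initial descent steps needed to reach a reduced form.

D = 20, ⌊√D⌋ = 4
descent: ρ → (-4,-2,1)
descent: ρ → (1,4,-1)  [lands on river]
river: ρ → (-1,4,1)
ρ-cycle length = 2 (tail of 2 descent steps not counted)

2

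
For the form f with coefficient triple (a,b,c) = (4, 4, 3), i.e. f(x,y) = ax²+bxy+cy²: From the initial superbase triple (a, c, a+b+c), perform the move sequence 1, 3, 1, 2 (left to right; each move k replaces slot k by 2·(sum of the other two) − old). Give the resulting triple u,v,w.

start (4,3,11) = (f(1,0),f(0,1),f(1,1))
replace slot 1: 2·(3+11) − 4 = 24 → (24,3,11)
replace slot 3: 2·(24+3) − 11 = 43 → (24,3,43)
replace slot 1: 2·(3+43) − 24 = 68 → (68,3,43)
replace slot 2: 2·(68+43) − 3 = 219 → (68,219,43)

68,219,43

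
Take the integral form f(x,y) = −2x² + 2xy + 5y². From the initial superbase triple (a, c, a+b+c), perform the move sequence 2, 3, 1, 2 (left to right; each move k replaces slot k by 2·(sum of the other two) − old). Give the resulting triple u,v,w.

start (-2,5,5) = (f(1,0),f(0,1),f(1,1))
replace slot 2: 2·((-2)+5) − 5 = 1 → (-2,1,5)
replace slot 3: 2·((-2)+1) − 5 = -7 → (-2,1,-7)
replace slot 1: 2·(1+(-7)) − (-2) = -10 → (-10,1,-7)
replace slot 2: 2·((-10)+(-7)) − 1 = -35 → (-10,-35,-7)

-10,-35,-7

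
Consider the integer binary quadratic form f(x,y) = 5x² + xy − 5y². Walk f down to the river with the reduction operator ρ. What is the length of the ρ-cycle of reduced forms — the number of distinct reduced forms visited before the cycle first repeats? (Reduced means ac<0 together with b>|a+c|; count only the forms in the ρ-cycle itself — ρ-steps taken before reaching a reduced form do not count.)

D = 101, ⌊√D⌋ = 10
river: ρ → (-5,9,1)
river: ρ → (1,9,-5)
river: ρ → (-5,1,5)
river: ρ → (5,9,-1)
river: ρ → (-1,9,5)
river: ρ → (5,1,-5)
ρ-cycle length = 6 (tail of 0 descent steps not counted)

6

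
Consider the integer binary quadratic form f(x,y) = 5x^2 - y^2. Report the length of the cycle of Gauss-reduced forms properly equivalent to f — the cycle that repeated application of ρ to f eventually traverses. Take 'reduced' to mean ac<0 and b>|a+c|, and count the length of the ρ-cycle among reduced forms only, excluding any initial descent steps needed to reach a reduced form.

D = 20, ⌊√D⌋ = 4
descent: ρ → (-1,4,1)  [lands on river]
river: ρ → (1,4,-1)
ρ-cycle length = 2 (tail of 1 descent step not counted)

2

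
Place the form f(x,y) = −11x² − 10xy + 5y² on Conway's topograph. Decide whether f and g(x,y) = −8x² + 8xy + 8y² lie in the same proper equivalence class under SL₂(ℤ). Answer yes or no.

D₁ = 320, D₂ = 320
river cycle of f (length 4): (5, 10, -11), (-11, 12, 4), (4, 12, -11), (-11, 10, 5)
river cycle of g (length 2): (8, 8, -8), (-8, 8, 8)
cycles differ ⇒ inequivalent

no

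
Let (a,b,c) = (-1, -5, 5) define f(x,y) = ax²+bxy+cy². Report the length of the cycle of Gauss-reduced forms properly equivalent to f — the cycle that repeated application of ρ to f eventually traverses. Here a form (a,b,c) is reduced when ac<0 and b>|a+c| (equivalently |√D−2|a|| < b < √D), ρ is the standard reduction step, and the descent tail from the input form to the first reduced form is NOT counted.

D = 45, ⌊√D⌋ = 6
descent: ρ → (5,5,-1)  [lands on river]
river: ρ → (-1,5,5)
ρ-cycle length = 2 (tail of 1 descent step not counted)

2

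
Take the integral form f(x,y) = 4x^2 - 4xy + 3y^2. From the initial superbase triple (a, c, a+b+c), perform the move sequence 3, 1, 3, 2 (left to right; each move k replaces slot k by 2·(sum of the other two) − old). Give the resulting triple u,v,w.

start (4,3,3) = (f(1,0),f(0,1),f(1,1))
replace slot 3: 2·(4+3) − 3 = 11 → (4,3,11)
replace slot 1: 2·(3+11) − 4 = 24 → (24,3,11)
replace slot 3: 2·(24+3) − 11 = 43 → (24,3,43)
replace slot 2: 2·(24+43) − 3 = 131 → (24,131,43)

24,131,43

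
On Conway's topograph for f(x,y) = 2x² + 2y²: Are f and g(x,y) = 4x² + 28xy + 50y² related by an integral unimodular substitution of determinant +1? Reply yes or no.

D₁ = -16, D₂ = -16
f: reduced (well bottom): (2,0,2) with a≤c, −a<b≤a
g: translate: b→4 (≡28 mod 8), so (4,28,50)→(4,4,2)
g: flip: (4,4,2)→(2,-4,4)
g: translate: b→0 (≡-4 mod 4), so (2,-4,4)→(2,0,2)
g: reduced (well bottom): (2,0,2) with a≤c, −a<b≤a
reduced forms (2, 0, 2) vs (2, 0, 2) ⇒ equivalent

yes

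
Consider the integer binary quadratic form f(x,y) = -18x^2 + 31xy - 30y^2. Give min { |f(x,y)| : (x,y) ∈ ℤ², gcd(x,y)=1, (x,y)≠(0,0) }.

translate: b→5 (≡-31 mod 36), so (18,-31,30)→(18,5,17)
flip: (18,5,17)→(17,-5,18)
reduced (well bottom): (17,-5,18) with a≤c, −a<b≤a
well minimum |f| = |-17| = 17 (negative-definite)

17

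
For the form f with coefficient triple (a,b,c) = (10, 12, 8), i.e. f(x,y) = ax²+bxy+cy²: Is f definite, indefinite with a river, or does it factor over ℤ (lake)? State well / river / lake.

D = b²−4ac = 12² − 4·10·8 = -176
D < 0 ⇒ definite ⇒ every region one sign ⇒ single well

well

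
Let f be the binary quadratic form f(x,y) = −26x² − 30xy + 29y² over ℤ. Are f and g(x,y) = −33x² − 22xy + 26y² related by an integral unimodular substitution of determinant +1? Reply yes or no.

D₁ = 3916, D₂ = 3916
river cycle of f (length 14): (29, 30, -26), (-26, 22, 33), (33, 44, -15), (-15, 46, 30), (30, 14, -31), (-31, 48, 13), (13, 56, -15), (-15, 34, 46), (46, 58, -3), (-3, 62, 6), … (4 more)
river cycle of g (length 14): (26, 22, -33), (-33, 44, 15), (15, 46, -30), (-30, 14, 31), (31, 48, -13), (-13, 56, 15), (15, 34, -46), (-46, 58, 3), (3, 62, -6), (-6, 58, 23), … (4 more)
cycles differ ⇒ inequivalent

no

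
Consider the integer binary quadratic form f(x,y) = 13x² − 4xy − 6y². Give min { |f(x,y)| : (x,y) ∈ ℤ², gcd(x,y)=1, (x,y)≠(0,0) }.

descent: ρ → (-6,16,3)  [lands on river]
river: ρ → (3,14,-11)
river: ρ → (-11,8,6)
river: ρ → (6,16,-3)
river: ρ → (-3,14,11)
river: ρ → (11,8,-6)
closes: descent 1, river 6
min |a| on river = 3

3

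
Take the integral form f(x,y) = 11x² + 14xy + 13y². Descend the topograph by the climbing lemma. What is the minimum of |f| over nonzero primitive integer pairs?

translate: b→-8 (≡14 mod 22), so (11,14,13)→(11,-8,10)
flip: (11,-8,10)→(10,8,11)
reduced (well bottom): (10,8,11) with a≤c, −a<b≤a
well minimum = a = 10

10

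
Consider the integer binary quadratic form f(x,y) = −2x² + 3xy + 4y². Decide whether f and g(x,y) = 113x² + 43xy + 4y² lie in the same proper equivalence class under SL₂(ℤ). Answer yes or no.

D₁ = 41, D₂ = 41
river cycle of f (length 10): (4, 5, -1), (-1, 5, 4), (4, 3, -2), (-2, 5, 2), (2, 3, -4), (-4, 5, 1), (1, 5, -4), (-4, 3, 2), (2, 5, -2), (-2, 3, 4)
river cycle of g (length 10): (4, 5, -1), (-1, 5, 4), (4, 3, -2), (-2, 5, 2), (2, 3, -4), (-4, 5, 1), (1, 5, -4), (-4, 3, 2), (2, 5, -2), (-2, 3, 4)
cycles coincide ⇒ equivalent

yes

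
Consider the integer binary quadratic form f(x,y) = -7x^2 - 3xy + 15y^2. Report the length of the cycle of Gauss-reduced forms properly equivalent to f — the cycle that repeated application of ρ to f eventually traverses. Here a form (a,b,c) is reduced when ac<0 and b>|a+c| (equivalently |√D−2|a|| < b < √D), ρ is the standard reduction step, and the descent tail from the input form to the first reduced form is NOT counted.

D = 429, ⌊√D⌋ = 20
descent: ρ → (15,3,-7)
descent: ρ → (-7,11,11)  [lands on river]
river: ρ → (11,11,-7)
river: ρ → (-7,17,5)
river: ρ → (5,13,-13)
river: ρ → (-13,13,5)
river: ρ → (5,17,-7)
ρ-cycle length = 6 (tail of 2 descent steps not counted)

6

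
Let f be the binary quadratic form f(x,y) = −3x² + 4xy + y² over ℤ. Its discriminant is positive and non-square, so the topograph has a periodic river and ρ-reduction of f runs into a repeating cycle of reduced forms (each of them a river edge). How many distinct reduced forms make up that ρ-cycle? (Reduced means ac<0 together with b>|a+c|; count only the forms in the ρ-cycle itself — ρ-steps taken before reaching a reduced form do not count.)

D = 28, ⌊√D⌋ = 5
river: ρ → (1,4,-3)
river: ρ → (-3,2,2)
river: ρ → (2,2,-3)
river: ρ → (-3,4,1)
ρ-cycle length = 4 (tail of 0 descent steps not counted)

4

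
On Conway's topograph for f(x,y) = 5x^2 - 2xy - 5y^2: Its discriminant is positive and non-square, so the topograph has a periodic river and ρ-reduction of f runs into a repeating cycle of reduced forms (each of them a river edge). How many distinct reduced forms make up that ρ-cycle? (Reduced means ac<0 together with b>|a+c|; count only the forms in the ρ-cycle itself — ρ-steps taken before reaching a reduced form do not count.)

D = 104, ⌊√D⌋ = 10
descent: ρ → (-5,2,5)  [lands on river]
river: ρ → (5,8,-2)
river: ρ → (-2,8,5)
river: ρ → (5,2,-5)
river: ρ → (-5,8,2)
river: ρ → (2,8,-5)
ρ-cycle length = 6 (tail of 1 descent step not counted)

6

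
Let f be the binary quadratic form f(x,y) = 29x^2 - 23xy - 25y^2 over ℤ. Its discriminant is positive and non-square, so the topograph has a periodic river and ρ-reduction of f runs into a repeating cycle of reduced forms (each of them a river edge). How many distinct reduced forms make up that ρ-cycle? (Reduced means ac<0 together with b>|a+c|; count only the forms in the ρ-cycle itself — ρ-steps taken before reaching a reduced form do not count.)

D = 3429, ⌊√D⌋ = 58
descent: ρ → (-25,23,29)  [lands on river]
river: ρ → (29,35,-19)
river: ρ → (-19,41,23)
river: ρ → (23,51,-9)
river: ρ → (-9,57,5)
river: ρ → (5,53,-31)
river: ρ → (-31,9,27)
river: ρ → (27,45,-13)
river: ρ → (-13,33,45)
river: ρ → (45,57,-1)
river: ρ → (-1,57,45)
river: ρ → (45,33,-13)
river: ρ → (-13,45,27)
river: ρ → (27,9,-31)
river: ρ → (-31,53,5)
river: ρ → (5,57,-9)
river: ρ → (-9,51,23)
river: ρ → (23,41,-19)
river: ρ → (-19,35,29)
river: ρ → (29,23,-25)
river: ρ → (-25,27,27)
river: ρ → (27,27,-25)
ρ-cycle length = 22 (tail of 1 descent step not counted)

22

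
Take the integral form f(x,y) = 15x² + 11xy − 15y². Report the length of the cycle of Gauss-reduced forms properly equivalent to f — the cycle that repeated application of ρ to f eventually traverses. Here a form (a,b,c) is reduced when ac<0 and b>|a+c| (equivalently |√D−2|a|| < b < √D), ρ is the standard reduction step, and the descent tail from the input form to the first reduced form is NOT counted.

D = 1021, ⌊√D⌋ = 31
river: ρ → (-15,19,11)
river: ρ → (11,25,-9)
river: ρ → (-9,29,5)
river: ρ → (5,31,-3)
river: ρ → (-3,29,15)
river: ρ → (15,31,-1)
river: ρ → (-1,31,15)
river: ρ → (15,29,-3)
river: ρ → (-3,31,5)
river: ρ → (5,29,-9)
river: ρ → (-9,25,11)
river: ρ → (11,19,-15)
river: ρ → (-15,11,15)
river: ρ → (15,19,-11)
river: ρ → (-11,25,9)
river: ρ → (9,29,-5)
river: ρ → (-5,31,3)
river: ρ → (3,29,-15)
river: ρ → (-15,31,1)
river: ρ → (1,31,-15)
river: ρ → (-15,29,3)
river: ρ → (3,31,-5)
river: ρ → (-5,29,9)
river: ρ → (9,25,-11)
river: ρ → (-11,19,15)
river: ρ → (15,11,-15)
ρ-cycle length = 26 (tail of 0 descent steps not counted)

26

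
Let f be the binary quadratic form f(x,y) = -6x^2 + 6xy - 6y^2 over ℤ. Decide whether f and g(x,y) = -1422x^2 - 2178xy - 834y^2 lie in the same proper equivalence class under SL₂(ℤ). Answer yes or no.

D₁ = -108, D₂ = -108
f is negative-definite; reduce −f:
−f: translate: b→6 (≡-6 mod 12), so (6,-6,6)→(6,6,6)
−f: reduced (well bottom): (6,6,6) with a≤c, −a<b≤a
flip sign back: reduced form of f is (-6,-6,-6)
g is negative-definite; reduce −g:
−g: translate: b→-666 (≡2178 mod 2844), so (1422,2178,834)→(1422,-666,78)
−g: flip: (1422,-666,78)→(78,666,1422)
−g: translate: b→42 (≡666 mod 156), so (78,666,1422)→(78,42,6)
−g: flip: (78,42,6)→(6,-42,78)
−g: translate: b→6 (≡-42 mod 12), so (6,-42,78)→(6,6,6)
−g: reduced (well bottom): (6,6,6) with a≤c, −a<b≤a
flip sign back: reduced form of g is (-6,-6,-6)
reduced forms (-6, -6, -6) vs (-6, -6, -6) ⇒ equivalent

yes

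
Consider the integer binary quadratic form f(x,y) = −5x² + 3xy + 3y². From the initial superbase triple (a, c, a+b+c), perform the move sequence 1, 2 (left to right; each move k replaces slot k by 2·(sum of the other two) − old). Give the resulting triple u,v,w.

start (-5,3,1) = (f(1,0),f(0,1),f(1,1))
replace slot 1: 2·(3+1) − (-5) = 13 → (13,3,1)
replace slot 2: 2·(13+1) − 3 = 25 → (13,25,1)

13,25,1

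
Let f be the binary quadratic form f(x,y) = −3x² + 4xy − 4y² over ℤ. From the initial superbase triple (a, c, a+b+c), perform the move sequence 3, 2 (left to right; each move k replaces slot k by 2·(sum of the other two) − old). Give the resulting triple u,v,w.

start (-3,-4,-3) = (f(1,0),f(0,1),f(1,1))
replace slot 3: 2·((-3)+(-4)) − (-3) = -11 → (-3,-4,-11)
replace slot 2: 2·((-3)+(-11)) − (-4) = -24 → (-3,-24,-11)

-3,-24,-11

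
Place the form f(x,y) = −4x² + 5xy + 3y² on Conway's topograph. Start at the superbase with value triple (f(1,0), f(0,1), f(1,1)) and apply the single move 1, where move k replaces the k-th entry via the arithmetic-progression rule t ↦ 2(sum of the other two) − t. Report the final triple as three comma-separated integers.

start (-4,3,4) = (f(1,0),f(0,1),f(1,1))
replace slot 1: 2·(3+4) − (-4) = 18 → (18,3,4)

18,3,4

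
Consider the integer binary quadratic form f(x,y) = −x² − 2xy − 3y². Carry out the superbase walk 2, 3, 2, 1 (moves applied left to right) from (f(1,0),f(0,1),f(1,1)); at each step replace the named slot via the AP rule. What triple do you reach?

start (-1,-3,-6) = (f(1,0),f(0,1),f(1,1))
replace slot 2: 2·((-1)+(-6)) − (-3) = -11 → (-1,-11,-6)
replace slot 3: 2·((-1)+(-11)) − (-6) = -18 → (-1,-11,-18)
replace slot 2: 2·((-1)+(-18)) − (-11) = -27 → (-1,-27,-18)
replace slot 1: 2·((-27)+(-18)) − (-1) = -89 → (-89,-27,-18)

-89,-27,-18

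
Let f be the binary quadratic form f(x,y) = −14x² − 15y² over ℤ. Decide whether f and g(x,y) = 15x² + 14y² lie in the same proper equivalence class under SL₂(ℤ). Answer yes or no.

D₁ = -840, D₂ = -840
f is negative-definite; reduce −f:
−f: reduced (well bottom): (14,0,15) with a≤c, −a<b≤a
flip sign back: reduced form of f is (-14,0,-15)
g: flip: (15,0,14)→(14,0,15)
g: reduced (well bottom): (14,0,15) with a≤c, −a<b≤a
reduced forms (-14, 0, -15) vs (14, 0, 15) ⇒ inequivalent

no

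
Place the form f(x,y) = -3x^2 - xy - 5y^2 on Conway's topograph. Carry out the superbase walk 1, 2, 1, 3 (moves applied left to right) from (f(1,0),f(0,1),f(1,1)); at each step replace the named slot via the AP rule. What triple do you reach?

start (-3,-5,-9) = (f(1,0),f(0,1),f(1,1))
replace slot 1: 2·((-5)+(-9)) − (-3) = -25 → (-25,-5,-9)
replace slot 2: 2·((-25)+(-9)) − (-5) = -63 → (-25,-63,-9)
replace slot 1: 2·((-63)+(-9)) − (-25) = -119 → (-119,-63,-9)
replace slot 3: 2·((-119)+(-63)) − (-9) = -355 → (-119,-63,-355)

-119,-63,-355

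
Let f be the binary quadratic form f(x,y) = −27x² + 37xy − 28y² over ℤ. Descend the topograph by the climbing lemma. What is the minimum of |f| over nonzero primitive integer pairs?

translate: b→17 (≡-37 mod 54), so (27,-37,28)→(27,17,18)
flip: (27,17,18)→(18,-17,27)
reduced (well bottom): (18,-17,27) with a≤c, −a<b≤a
well minimum |f| = |-18| = 18 (negative-definite)

18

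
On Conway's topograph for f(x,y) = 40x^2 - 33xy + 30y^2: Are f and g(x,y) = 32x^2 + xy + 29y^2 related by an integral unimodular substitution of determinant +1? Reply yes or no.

D₁ = -3711, D₂ = -3711
f: flip: (40,-33,30)→(30,33,40)
f: translate: b→-27 (≡33 mod 60), so (30,33,40)→(30,-27,37)
f: reduced (well bottom): (30,-27,37) with a≤c, −a<b≤a
g: flip: (32,1,29)→(29,-1,32)
g: reduced (well bottom): (29,-1,32) with a≤c, −a<b≤a
reduced forms (30, -27, 37) vs (29, -1, 32) ⇒ inequivalent

no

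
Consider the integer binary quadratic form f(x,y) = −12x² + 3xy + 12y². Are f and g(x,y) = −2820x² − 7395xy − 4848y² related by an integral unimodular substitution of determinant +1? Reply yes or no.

D₁ = 585, D₂ = 585
river cycle of f (length 6): (12, 21, -3), (-3, 21, 12), (12, 3, -12), (-12, 21, 3), (3, 21, -12), (-12, 3, 12)
river cycle of g (length 6): (-12, 3, 12), (12, 21, -3), (-3, 21, 12), (12, 3, -12), (-12, 21, 3), (3, 21, -12)
cycles coincide ⇒ equivalent

yes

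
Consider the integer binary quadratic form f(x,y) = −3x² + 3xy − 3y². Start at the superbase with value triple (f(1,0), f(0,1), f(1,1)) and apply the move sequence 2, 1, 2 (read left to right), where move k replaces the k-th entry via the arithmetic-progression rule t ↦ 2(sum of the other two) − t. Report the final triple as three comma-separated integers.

start (-3,-3,-3) = (f(1,0),f(0,1),f(1,1))
replace slot 2: 2·((-3)+(-3)) − (-3) = -9 → (-3,-9,-3)
replace slot 1: 2·((-9)+(-3)) − (-3) = -21 → (-21,-9,-3)
replace slot 2: 2·((-21)+(-3)) − (-9) = -39 → (-21,-39,-3)

-21,-39,-3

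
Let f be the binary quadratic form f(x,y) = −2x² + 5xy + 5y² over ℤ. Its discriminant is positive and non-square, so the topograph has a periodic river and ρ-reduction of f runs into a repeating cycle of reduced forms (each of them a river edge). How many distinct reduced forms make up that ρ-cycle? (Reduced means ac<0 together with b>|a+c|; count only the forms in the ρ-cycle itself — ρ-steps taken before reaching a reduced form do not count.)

D = 65, ⌊√D⌋ = 8
river: ρ → (5,5,-2)
river: ρ → (-2,7,2)
river: ρ → (2,5,-5)
river: ρ → (-5,5,2)
river: ρ → (2,7,-2)
river: ρ → (-2,5,5)
ρ-cycle length = 6 (tail of 0 descent steps not counted)

6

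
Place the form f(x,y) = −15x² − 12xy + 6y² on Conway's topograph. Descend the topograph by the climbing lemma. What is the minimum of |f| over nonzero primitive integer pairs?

descent: ρ → (6,12,-15)  [lands on river]
river: ρ → (-15,18,3)
river: ρ → (3,18,-15)
river: ρ → (-15,12,6)
closes: descent 1, river 4
min |a| on river = 3

3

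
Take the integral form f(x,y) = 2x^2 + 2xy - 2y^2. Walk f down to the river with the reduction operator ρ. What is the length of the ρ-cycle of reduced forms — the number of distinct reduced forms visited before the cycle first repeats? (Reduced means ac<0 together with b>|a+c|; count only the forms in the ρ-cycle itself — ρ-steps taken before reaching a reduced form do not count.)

D = 20, ⌊√D⌋ = 4
river: ρ → (-2,2,2)
river: ρ → (2,2,-2)
ρ-cycle length = 2 (tail of 0 descent steps not counted)

2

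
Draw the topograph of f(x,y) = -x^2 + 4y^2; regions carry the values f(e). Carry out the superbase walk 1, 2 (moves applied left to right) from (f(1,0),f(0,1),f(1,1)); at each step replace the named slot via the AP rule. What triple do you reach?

start (-1,4,3) = (f(1,0),f(0,1),f(1,1))
replace slot 1: 2·(4+3) − (-1) = 15 → (15,4,3)
replace slot 2: 2·(15+3) − 4 = 32 → (15,32,3)

15,32,3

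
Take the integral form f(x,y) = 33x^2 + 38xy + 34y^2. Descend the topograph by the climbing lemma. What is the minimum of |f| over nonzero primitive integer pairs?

translate: b→-28 (≡38 mod 66), so (33,38,34)→(33,-28,29)
flip: (33,-28,29)→(29,28,33)
reduced (well bottom): (29,28,33) with a≤c, −a<b≤a
well minimum = a = 29

29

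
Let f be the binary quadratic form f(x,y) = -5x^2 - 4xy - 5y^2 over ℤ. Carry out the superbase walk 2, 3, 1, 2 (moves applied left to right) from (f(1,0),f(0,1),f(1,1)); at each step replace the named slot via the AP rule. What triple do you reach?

start (-5,-5,-14) = (f(1,0),f(0,1),f(1,1))
replace slot 2: 2·((-5)+(-14)) − (-5) = -33 → (-5,-33,-14)
replace slot 3: 2·((-5)+(-33)) − (-14) = -62 → (-5,-33,-62)
replace slot 1: 2·((-33)+(-62)) − (-5) = -185 → (-185,-33,-62)
replace slot 2: 2·((-185)+(-62)) − (-33) = -461 → (-185,-461,-62)

-185,-461,-62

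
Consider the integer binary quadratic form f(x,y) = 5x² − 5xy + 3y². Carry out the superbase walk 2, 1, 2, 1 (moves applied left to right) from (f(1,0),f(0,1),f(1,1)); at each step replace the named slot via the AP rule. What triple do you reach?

start (5,3,3) = (f(1,0),f(0,1),f(1,1))
replace slot 2: 2·(5+3) − 3 = 13 → (5,13,3)
replace slot 1: 2·(13+3) − 5 = 27 → (27,13,3)
replace slot 2: 2·(27+3) − 13 = 47 → (27,47,3)
replace slot 1: 2·(47+3) − 27 = 73 → (73,47,3)

73,47,3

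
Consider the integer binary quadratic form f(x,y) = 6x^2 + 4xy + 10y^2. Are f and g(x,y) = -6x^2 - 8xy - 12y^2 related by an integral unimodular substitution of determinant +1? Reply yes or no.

D₁ = -224, D₂ = -224
f: reduced (well bottom): (6,4,10) with a≤c, −a<b≤a
g is negative-definite; reduce −g:
−g: translate: b→-4 (≡8 mod 12), so (6,8,12)→(6,-4,10)
−g: reduced (well bottom): (6,-4,10) with a≤c, −a<b≤a
flip sign back: reduced form of g is (-6,4,-10)
reduced forms (6, 4, 10) vs (-6, 4, -10) ⇒ inequivalent

no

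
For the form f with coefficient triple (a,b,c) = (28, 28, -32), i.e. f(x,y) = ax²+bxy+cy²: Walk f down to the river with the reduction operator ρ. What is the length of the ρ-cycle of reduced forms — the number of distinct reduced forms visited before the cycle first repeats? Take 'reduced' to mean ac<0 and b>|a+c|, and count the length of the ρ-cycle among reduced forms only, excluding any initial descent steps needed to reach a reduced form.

D = 4368, ⌊√D⌋ = 66
river: ρ → (-32,36,24)
river: ρ → (24,60,-8)
river: ρ → (-8,52,52)
river: ρ → (52,52,-8)
river: ρ → (-8,60,24)
river: ρ → (24,36,-32)
river: ρ → (-32,28,28)
river: ρ → (28,28,-32)
ρ-cycle length = 8 (tail of 0 descent steps not counted)

8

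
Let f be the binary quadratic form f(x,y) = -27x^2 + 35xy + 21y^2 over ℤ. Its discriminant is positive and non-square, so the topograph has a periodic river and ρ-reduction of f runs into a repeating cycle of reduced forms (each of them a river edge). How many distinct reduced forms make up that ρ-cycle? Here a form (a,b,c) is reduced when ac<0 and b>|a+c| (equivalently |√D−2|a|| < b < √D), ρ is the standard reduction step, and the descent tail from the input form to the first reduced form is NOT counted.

D = 3493, ⌊√D⌋ = 59
river: ρ → (21,49,-13)
river: ρ → (-13,55,9)
river: ρ → (9,53,-19)
river: ρ → (-19,23,39)
river: ρ → (39,55,-3)
river: ρ → (-3,59,1)
river: ρ → (1,59,-3)
river: ρ → (-3,55,39)
river: ρ → (39,23,-19)
river: ρ → (-19,53,9)
river: ρ → (9,55,-13)
river: ρ → (-13,49,21)
river: ρ → (21,35,-27)
river: ρ → (-27,19,29)
river: ρ → (29,39,-17)
river: ρ → (-17,29,39)
river: ρ → (39,49,-7)
river: ρ → (-7,49,39)
river: ρ → (39,29,-17)
river: ρ → (-17,39,29)
river: ρ → (29,19,-27)
river: ρ → (-27,35,21)
ρ-cycle length = 22 (tail of 0 descent steps not counted)

22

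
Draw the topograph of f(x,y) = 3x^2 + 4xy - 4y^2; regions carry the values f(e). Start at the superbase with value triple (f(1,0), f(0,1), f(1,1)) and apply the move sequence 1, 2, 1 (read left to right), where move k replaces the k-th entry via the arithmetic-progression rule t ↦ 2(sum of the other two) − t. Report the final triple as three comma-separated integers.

start (3,-4,3) = (f(1,0),f(0,1),f(1,1))
replace slot 1: 2·((-4)+3) − 3 = -5 → (-5,-4,3)
replace slot 2: 2·((-5)+3) − (-4) = 0 → (-5,0,3)
replace slot 1: 2·(0+3) − (-5) = 11 → (11,0,3)

11,0,3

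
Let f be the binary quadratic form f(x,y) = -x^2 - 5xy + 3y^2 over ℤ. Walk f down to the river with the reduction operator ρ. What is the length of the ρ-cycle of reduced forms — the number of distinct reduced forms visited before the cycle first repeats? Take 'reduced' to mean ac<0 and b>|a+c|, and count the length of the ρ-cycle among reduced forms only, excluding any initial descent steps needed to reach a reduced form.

D = 37, ⌊√D⌋ = 6
descent: ρ → (3,5,-1)  [lands on river]
river: ρ → (-1,5,3)
river: ρ → (3,1,-3)
river: ρ → (-3,5,1)
river: ρ → (1,5,-3)
river: ρ → (-3,1,3)
ρ-cycle length = 6 (tail of 1 descent step not counted)

6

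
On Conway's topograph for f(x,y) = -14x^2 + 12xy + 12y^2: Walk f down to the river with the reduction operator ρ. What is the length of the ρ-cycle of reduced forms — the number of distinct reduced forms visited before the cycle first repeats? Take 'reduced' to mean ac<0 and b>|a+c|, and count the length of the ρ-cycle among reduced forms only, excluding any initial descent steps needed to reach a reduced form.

D = 816, ⌊√D⌋ = 28
river: ρ → (12,12,-14)
river: ρ → (-14,16,10)
river: ρ → (10,24,-6)
river: ρ → (-6,24,10)
river: ρ → (10,16,-14)
river: ρ → (-14,12,12)
ρ-cycle length = 6 (tail of 0 descent steps not counted)

6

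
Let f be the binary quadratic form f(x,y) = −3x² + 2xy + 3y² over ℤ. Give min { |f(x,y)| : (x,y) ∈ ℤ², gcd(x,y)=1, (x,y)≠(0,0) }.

river: ρ → (3,4,-2)
river: ρ → (-2,4,3)
river: ρ → (3,2,-3)
river: ρ → (-3,4,2)
river: ρ → (2,4,-3)
river: ρ → (-3,2,3)
closes: descent 0, river 6
min |a| on river = 2

2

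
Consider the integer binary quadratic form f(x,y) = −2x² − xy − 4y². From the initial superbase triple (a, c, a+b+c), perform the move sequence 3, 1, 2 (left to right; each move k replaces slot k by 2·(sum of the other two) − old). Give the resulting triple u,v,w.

start (-2,-4,-7) = (f(1,0),f(0,1),f(1,1))
replace slot 3: 2·((-2)+(-4)) − (-7) = -5 → (-2,-4,-5)
replace slot 1: 2·((-4)+(-5)) − (-2) = -16 → (-16,-4,-5)
replace slot 2: 2·((-16)+(-5)) − (-4) = -38 → (-16,-38,-5)

-16,-38,-5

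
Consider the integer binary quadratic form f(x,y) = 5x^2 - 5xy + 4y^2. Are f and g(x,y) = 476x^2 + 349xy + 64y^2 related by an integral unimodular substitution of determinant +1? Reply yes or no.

D₁ = -55, D₂ = -55
f: translate: b→5 (≡-5 mod 10), so (5,-5,4)→(5,5,4)
f: flip: (5,5,4)→(4,-5,5)
f: translate: b→3 (≡-5 mod 8), so (4,-5,5)→(4,3,4)
f: reduced (well bottom): (4,3,4) with a≤c, −a<b≤a
g: flip: (476,349,64)→(64,-349,476)
g: translate: b→35 (≡-349 mod 128), so (64,-349,476)→(64,35,5)
g: flip: (64,35,5)→(5,-35,64)
g: translate: b→5 (≡-35 mod 10), so (5,-35,64)→(5,5,4)
g: flip: (5,5,4)→(4,-5,5)
g: translate: b→3 (≡-5 mod 8), so (4,-5,5)→(4,3,4)
g: reduced (well bottom): (4,3,4) with a≤c, −a<b≤a
reduced forms (4, 3, 4) vs (4, 3, 4) ⇒ equivalent

yes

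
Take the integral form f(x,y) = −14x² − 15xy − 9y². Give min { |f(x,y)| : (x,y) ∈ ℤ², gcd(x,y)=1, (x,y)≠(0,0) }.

translate: b→-13 (≡15 mod 28), so (14,15,9)→(14,-13,8)
flip: (14,-13,8)→(8,13,14)
translate: b→-3 (≡13 mod 16), so (8,13,14)→(8,-3,9)
reduced (well bottom): (8,-3,9) with a≤c, −a<b≤a
well minimum |f| = |-8| = 8 (negative-definite)

8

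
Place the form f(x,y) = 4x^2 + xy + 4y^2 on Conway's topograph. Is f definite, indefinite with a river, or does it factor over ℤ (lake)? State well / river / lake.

D = b²−4ac = 1² − 4·4·4 = -63
D < 0 ⇒ definite ⇒ every region one sign ⇒ single well

well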